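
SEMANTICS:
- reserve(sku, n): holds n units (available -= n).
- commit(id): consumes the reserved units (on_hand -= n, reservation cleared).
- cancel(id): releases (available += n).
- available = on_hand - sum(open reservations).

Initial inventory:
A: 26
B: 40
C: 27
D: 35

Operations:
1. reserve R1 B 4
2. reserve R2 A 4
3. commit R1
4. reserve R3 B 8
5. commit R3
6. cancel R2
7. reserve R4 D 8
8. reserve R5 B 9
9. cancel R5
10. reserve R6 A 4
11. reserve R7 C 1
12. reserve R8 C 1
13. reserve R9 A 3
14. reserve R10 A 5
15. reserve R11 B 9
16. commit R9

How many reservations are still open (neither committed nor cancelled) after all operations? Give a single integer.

Answer: 6

Derivation:
Step 1: reserve R1 B 4 -> on_hand[A=26 B=40 C=27 D=35] avail[A=26 B=36 C=27 D=35] open={R1}
Step 2: reserve R2 A 4 -> on_hand[A=26 B=40 C=27 D=35] avail[A=22 B=36 C=27 D=35] open={R1,R2}
Step 3: commit R1 -> on_hand[A=26 B=36 C=27 D=35] avail[A=22 B=36 C=27 D=35] open={R2}
Step 4: reserve R3 B 8 -> on_hand[A=26 B=36 C=27 D=35] avail[A=22 B=28 C=27 D=35] open={R2,R3}
Step 5: commit R3 -> on_hand[A=26 B=28 C=27 D=35] avail[A=22 B=28 C=27 D=35] open={R2}
Step 6: cancel R2 -> on_hand[A=26 B=28 C=27 D=35] avail[A=26 B=28 C=27 D=35] open={}
Step 7: reserve R4 D 8 -> on_hand[A=26 B=28 C=27 D=35] avail[A=26 B=28 C=27 D=27] open={R4}
Step 8: reserve R5 B 9 -> on_hand[A=26 B=28 C=27 D=35] avail[A=26 B=19 C=27 D=27] open={R4,R5}
Step 9: cancel R5 -> on_hand[A=26 B=28 C=27 D=35] avail[A=26 B=28 C=27 D=27] open={R4}
Step 10: reserve R6 A 4 -> on_hand[A=26 B=28 C=27 D=35] avail[A=22 B=28 C=27 D=27] open={R4,R6}
Step 11: reserve R7 C 1 -> on_hand[A=26 B=28 C=27 D=35] avail[A=22 B=28 C=26 D=27] open={R4,R6,R7}
Step 12: reserve R8 C 1 -> on_hand[A=26 B=28 C=27 D=35] avail[A=22 B=28 C=25 D=27] open={R4,R6,R7,R8}
Step 13: reserve R9 A 3 -> on_hand[A=26 B=28 C=27 D=35] avail[A=19 B=28 C=25 D=27] open={R4,R6,R7,R8,R9}
Step 14: reserve R10 A 5 -> on_hand[A=26 B=28 C=27 D=35] avail[A=14 B=28 C=25 D=27] open={R10,R4,R6,R7,R8,R9}
Step 15: reserve R11 B 9 -> on_hand[A=26 B=28 C=27 D=35] avail[A=14 B=19 C=25 D=27] open={R10,R11,R4,R6,R7,R8,R9}
Step 16: commit R9 -> on_hand[A=23 B=28 C=27 D=35] avail[A=14 B=19 C=25 D=27] open={R10,R11,R4,R6,R7,R8}
Open reservations: ['R10', 'R11', 'R4', 'R6', 'R7', 'R8'] -> 6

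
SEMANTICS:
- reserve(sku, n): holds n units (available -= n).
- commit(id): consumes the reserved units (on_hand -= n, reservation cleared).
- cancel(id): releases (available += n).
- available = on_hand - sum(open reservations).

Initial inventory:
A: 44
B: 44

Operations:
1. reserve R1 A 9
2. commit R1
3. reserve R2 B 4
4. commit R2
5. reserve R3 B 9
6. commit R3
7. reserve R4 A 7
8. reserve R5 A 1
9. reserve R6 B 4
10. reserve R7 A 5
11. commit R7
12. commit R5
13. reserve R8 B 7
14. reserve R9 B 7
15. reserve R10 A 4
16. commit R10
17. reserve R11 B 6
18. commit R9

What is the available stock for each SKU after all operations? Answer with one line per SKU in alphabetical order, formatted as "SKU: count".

Step 1: reserve R1 A 9 -> on_hand[A=44 B=44] avail[A=35 B=44] open={R1}
Step 2: commit R1 -> on_hand[A=35 B=44] avail[A=35 B=44] open={}
Step 3: reserve R2 B 4 -> on_hand[A=35 B=44] avail[A=35 B=40] open={R2}
Step 4: commit R2 -> on_hand[A=35 B=40] avail[A=35 B=40] open={}
Step 5: reserve R3 B 9 -> on_hand[A=35 B=40] avail[A=35 B=31] open={R3}
Step 6: commit R3 -> on_hand[A=35 B=31] avail[A=35 B=31] open={}
Step 7: reserve R4 A 7 -> on_hand[A=35 B=31] avail[A=28 B=31] open={R4}
Step 8: reserve R5 A 1 -> on_hand[A=35 B=31] avail[A=27 B=31] open={R4,R5}
Step 9: reserve R6 B 4 -> on_hand[A=35 B=31] avail[A=27 B=27] open={R4,R5,R6}
Step 10: reserve R7 A 5 -> on_hand[A=35 B=31] avail[A=22 B=27] open={R4,R5,R6,R7}
Step 11: commit R7 -> on_hand[A=30 B=31] avail[A=22 B=27] open={R4,R5,R6}
Step 12: commit R5 -> on_hand[A=29 B=31] avail[A=22 B=27] open={R4,R6}
Step 13: reserve R8 B 7 -> on_hand[A=29 B=31] avail[A=22 B=20] open={R4,R6,R8}
Step 14: reserve R9 B 7 -> on_hand[A=29 B=31] avail[A=22 B=13] open={R4,R6,R8,R9}
Step 15: reserve R10 A 4 -> on_hand[A=29 B=31] avail[A=18 B=13] open={R10,R4,R6,R8,R9}
Step 16: commit R10 -> on_hand[A=25 B=31] avail[A=18 B=13] open={R4,R6,R8,R9}
Step 17: reserve R11 B 6 -> on_hand[A=25 B=31] avail[A=18 B=7] open={R11,R4,R6,R8,R9}
Step 18: commit R9 -> on_hand[A=25 B=24] avail[A=18 B=7] open={R11,R4,R6,R8}

Answer: A: 18
B: 7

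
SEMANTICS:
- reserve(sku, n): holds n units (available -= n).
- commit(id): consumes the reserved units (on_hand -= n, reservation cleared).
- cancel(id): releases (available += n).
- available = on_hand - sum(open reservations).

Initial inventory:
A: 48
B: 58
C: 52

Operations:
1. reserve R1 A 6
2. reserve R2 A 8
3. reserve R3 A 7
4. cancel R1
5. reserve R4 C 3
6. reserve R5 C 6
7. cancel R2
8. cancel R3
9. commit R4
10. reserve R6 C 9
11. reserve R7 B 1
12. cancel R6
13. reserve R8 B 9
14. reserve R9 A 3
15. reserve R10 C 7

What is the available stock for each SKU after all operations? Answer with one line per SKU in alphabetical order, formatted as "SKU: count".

Answer: A: 45
B: 48
C: 36

Derivation:
Step 1: reserve R1 A 6 -> on_hand[A=48 B=58 C=52] avail[A=42 B=58 C=52] open={R1}
Step 2: reserve R2 A 8 -> on_hand[A=48 B=58 C=52] avail[A=34 B=58 C=52] open={R1,R2}
Step 3: reserve R3 A 7 -> on_hand[A=48 B=58 C=52] avail[A=27 B=58 C=52] open={R1,R2,R3}
Step 4: cancel R1 -> on_hand[A=48 B=58 C=52] avail[A=33 B=58 C=52] open={R2,R3}
Step 5: reserve R4 C 3 -> on_hand[A=48 B=58 C=52] avail[A=33 B=58 C=49] open={R2,R3,R4}
Step 6: reserve R5 C 6 -> on_hand[A=48 B=58 C=52] avail[A=33 B=58 C=43] open={R2,R3,R4,R5}
Step 7: cancel R2 -> on_hand[A=48 B=58 C=52] avail[A=41 B=58 C=43] open={R3,R4,R5}
Step 8: cancel R3 -> on_hand[A=48 B=58 C=52] avail[A=48 B=58 C=43] open={R4,R5}
Step 9: commit R4 -> on_hand[A=48 B=58 C=49] avail[A=48 B=58 C=43] open={R5}
Step 10: reserve R6 C 9 -> on_hand[A=48 B=58 C=49] avail[A=48 B=58 C=34] open={R5,R6}
Step 11: reserve R7 B 1 -> on_hand[A=48 B=58 C=49] avail[A=48 B=57 C=34] open={R5,R6,R7}
Step 12: cancel R6 -> on_hand[A=48 B=58 C=49] avail[A=48 B=57 C=43] open={R5,R7}
Step 13: reserve R8 B 9 -> on_hand[A=48 B=58 C=49] avail[A=48 B=48 C=43] open={R5,R7,R8}
Step 14: reserve R9 A 3 -> on_hand[A=48 B=58 C=49] avail[A=45 B=48 C=43] open={R5,R7,R8,R9}
Step 15: reserve R10 C 7 -> on_hand[A=48 B=58 C=49] avail[A=45 B=48 C=36] open={R10,R5,R7,R8,R9}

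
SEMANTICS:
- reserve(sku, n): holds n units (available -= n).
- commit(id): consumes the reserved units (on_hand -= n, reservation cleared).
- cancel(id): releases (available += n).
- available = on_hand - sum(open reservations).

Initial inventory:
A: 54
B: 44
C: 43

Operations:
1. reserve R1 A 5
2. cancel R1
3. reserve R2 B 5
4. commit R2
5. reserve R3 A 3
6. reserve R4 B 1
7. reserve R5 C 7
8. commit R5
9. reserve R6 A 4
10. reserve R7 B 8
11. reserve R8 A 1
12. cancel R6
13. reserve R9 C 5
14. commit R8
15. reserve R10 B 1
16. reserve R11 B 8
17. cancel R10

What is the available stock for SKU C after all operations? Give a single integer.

Step 1: reserve R1 A 5 -> on_hand[A=54 B=44 C=43] avail[A=49 B=44 C=43] open={R1}
Step 2: cancel R1 -> on_hand[A=54 B=44 C=43] avail[A=54 B=44 C=43] open={}
Step 3: reserve R2 B 5 -> on_hand[A=54 B=44 C=43] avail[A=54 B=39 C=43] open={R2}
Step 4: commit R2 -> on_hand[A=54 B=39 C=43] avail[A=54 B=39 C=43] open={}
Step 5: reserve R3 A 3 -> on_hand[A=54 B=39 C=43] avail[A=51 B=39 C=43] open={R3}
Step 6: reserve R4 B 1 -> on_hand[A=54 B=39 C=43] avail[A=51 B=38 C=43] open={R3,R4}
Step 7: reserve R5 C 7 -> on_hand[A=54 B=39 C=43] avail[A=51 B=38 C=36] open={R3,R4,R5}
Step 8: commit R5 -> on_hand[A=54 B=39 C=36] avail[A=51 B=38 C=36] open={R3,R4}
Step 9: reserve R6 A 4 -> on_hand[A=54 B=39 C=36] avail[A=47 B=38 C=36] open={R3,R4,R6}
Step 10: reserve R7 B 8 -> on_hand[A=54 B=39 C=36] avail[A=47 B=30 C=36] open={R3,R4,R6,R7}
Step 11: reserve R8 A 1 -> on_hand[A=54 B=39 C=36] avail[A=46 B=30 C=36] open={R3,R4,R6,R7,R8}
Step 12: cancel R6 -> on_hand[A=54 B=39 C=36] avail[A=50 B=30 C=36] open={R3,R4,R7,R8}
Step 13: reserve R9 C 5 -> on_hand[A=54 B=39 C=36] avail[A=50 B=30 C=31] open={R3,R4,R7,R8,R9}
Step 14: commit R8 -> on_hand[A=53 B=39 C=36] avail[A=50 B=30 C=31] open={R3,R4,R7,R9}
Step 15: reserve R10 B 1 -> on_hand[A=53 B=39 C=36] avail[A=50 B=29 C=31] open={R10,R3,R4,R7,R9}
Step 16: reserve R11 B 8 -> on_hand[A=53 B=39 C=36] avail[A=50 B=21 C=31] open={R10,R11,R3,R4,R7,R9}
Step 17: cancel R10 -> on_hand[A=53 B=39 C=36] avail[A=50 B=22 C=31] open={R11,R3,R4,R7,R9}
Final available[C] = 31

Answer: 31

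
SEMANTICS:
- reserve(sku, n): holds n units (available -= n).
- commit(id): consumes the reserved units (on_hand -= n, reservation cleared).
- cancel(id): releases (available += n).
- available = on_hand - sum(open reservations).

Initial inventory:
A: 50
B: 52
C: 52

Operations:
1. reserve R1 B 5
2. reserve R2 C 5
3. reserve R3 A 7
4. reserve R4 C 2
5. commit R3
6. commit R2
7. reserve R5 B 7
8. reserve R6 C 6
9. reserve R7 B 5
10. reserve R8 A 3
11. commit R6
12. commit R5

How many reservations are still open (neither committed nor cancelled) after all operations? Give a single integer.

Step 1: reserve R1 B 5 -> on_hand[A=50 B=52 C=52] avail[A=50 B=47 C=52] open={R1}
Step 2: reserve R2 C 5 -> on_hand[A=50 B=52 C=52] avail[A=50 B=47 C=47] open={R1,R2}
Step 3: reserve R3 A 7 -> on_hand[A=50 B=52 C=52] avail[A=43 B=47 C=47] open={R1,R2,R3}
Step 4: reserve R4 C 2 -> on_hand[A=50 B=52 C=52] avail[A=43 B=47 C=45] open={R1,R2,R3,R4}
Step 5: commit R3 -> on_hand[A=43 B=52 C=52] avail[A=43 B=47 C=45] open={R1,R2,R4}
Step 6: commit R2 -> on_hand[A=43 B=52 C=47] avail[A=43 B=47 C=45] open={R1,R4}
Step 7: reserve R5 B 7 -> on_hand[A=43 B=52 C=47] avail[A=43 B=40 C=45] open={R1,R4,R5}
Step 8: reserve R6 C 6 -> on_hand[A=43 B=52 C=47] avail[A=43 B=40 C=39] open={R1,R4,R5,R6}
Step 9: reserve R7 B 5 -> on_hand[A=43 B=52 C=47] avail[A=43 B=35 C=39] open={R1,R4,R5,R6,R7}
Step 10: reserve R8 A 3 -> on_hand[A=43 B=52 C=47] avail[A=40 B=35 C=39] open={R1,R4,R5,R6,R7,R8}
Step 11: commit R6 -> on_hand[A=43 B=52 C=41] avail[A=40 B=35 C=39] open={R1,R4,R5,R7,R8}
Step 12: commit R5 -> on_hand[A=43 B=45 C=41] avail[A=40 B=35 C=39] open={R1,R4,R7,R8}
Open reservations: ['R1', 'R4', 'R7', 'R8'] -> 4

Answer: 4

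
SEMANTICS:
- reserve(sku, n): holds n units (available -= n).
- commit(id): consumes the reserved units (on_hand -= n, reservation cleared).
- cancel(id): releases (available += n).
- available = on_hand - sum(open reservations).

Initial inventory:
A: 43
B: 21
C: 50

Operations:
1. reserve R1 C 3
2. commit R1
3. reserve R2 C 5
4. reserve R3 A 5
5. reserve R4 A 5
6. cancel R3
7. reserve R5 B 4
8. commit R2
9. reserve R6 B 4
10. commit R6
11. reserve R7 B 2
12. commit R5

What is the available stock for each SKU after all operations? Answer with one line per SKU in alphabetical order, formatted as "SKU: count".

Step 1: reserve R1 C 3 -> on_hand[A=43 B=21 C=50] avail[A=43 B=21 C=47] open={R1}
Step 2: commit R1 -> on_hand[A=43 B=21 C=47] avail[A=43 B=21 C=47] open={}
Step 3: reserve R2 C 5 -> on_hand[A=43 B=21 C=47] avail[A=43 B=21 C=42] open={R2}
Step 4: reserve R3 A 5 -> on_hand[A=43 B=21 C=47] avail[A=38 B=21 C=42] open={R2,R3}
Step 5: reserve R4 A 5 -> on_hand[A=43 B=21 C=47] avail[A=33 B=21 C=42] open={R2,R3,R4}
Step 6: cancel R3 -> on_hand[A=43 B=21 C=47] avail[A=38 B=21 C=42] open={R2,R4}
Step 7: reserve R5 B 4 -> on_hand[A=43 B=21 C=47] avail[A=38 B=17 C=42] open={R2,R4,R5}
Step 8: commit R2 -> on_hand[A=43 B=21 C=42] avail[A=38 B=17 C=42] open={R4,R5}
Step 9: reserve R6 B 4 -> on_hand[A=43 B=21 C=42] avail[A=38 B=13 C=42] open={R4,R5,R6}
Step 10: commit R6 -> on_hand[A=43 B=17 C=42] avail[A=38 B=13 C=42] open={R4,R5}
Step 11: reserve R7 B 2 -> on_hand[A=43 B=17 C=42] avail[A=38 B=11 C=42] open={R4,R5,R7}
Step 12: commit R5 -> on_hand[A=43 B=13 C=42] avail[A=38 B=11 C=42] open={R4,R7}

Answer: A: 38
B: 11
C: 42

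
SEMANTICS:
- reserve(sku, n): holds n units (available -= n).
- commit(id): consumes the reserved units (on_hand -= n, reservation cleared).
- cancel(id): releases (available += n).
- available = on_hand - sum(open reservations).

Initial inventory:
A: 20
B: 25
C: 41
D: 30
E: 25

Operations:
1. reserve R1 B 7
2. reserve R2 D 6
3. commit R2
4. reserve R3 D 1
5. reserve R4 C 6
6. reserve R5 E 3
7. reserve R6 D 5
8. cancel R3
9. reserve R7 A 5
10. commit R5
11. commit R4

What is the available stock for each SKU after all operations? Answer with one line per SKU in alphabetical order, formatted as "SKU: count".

Answer: A: 15
B: 18
C: 35
D: 19
E: 22

Derivation:
Step 1: reserve R1 B 7 -> on_hand[A=20 B=25 C=41 D=30 E=25] avail[A=20 B=18 C=41 D=30 E=25] open={R1}
Step 2: reserve R2 D 6 -> on_hand[A=20 B=25 C=41 D=30 E=25] avail[A=20 B=18 C=41 D=24 E=25] open={R1,R2}
Step 3: commit R2 -> on_hand[A=20 B=25 C=41 D=24 E=25] avail[A=20 B=18 C=41 D=24 E=25] open={R1}
Step 4: reserve R3 D 1 -> on_hand[A=20 B=25 C=41 D=24 E=25] avail[A=20 B=18 C=41 D=23 E=25] open={R1,R3}
Step 5: reserve R4 C 6 -> on_hand[A=20 B=25 C=41 D=24 E=25] avail[A=20 B=18 C=35 D=23 E=25] open={R1,R3,R4}
Step 6: reserve R5 E 3 -> on_hand[A=20 B=25 C=41 D=24 E=25] avail[A=20 B=18 C=35 D=23 E=22] open={R1,R3,R4,R5}
Step 7: reserve R6 D 5 -> on_hand[A=20 B=25 C=41 D=24 E=25] avail[A=20 B=18 C=35 D=18 E=22] open={R1,R3,R4,R5,R6}
Step 8: cancel R3 -> on_hand[A=20 B=25 C=41 D=24 E=25] avail[A=20 B=18 C=35 D=19 E=22] open={R1,R4,R5,R6}
Step 9: reserve R7 A 5 -> on_hand[A=20 B=25 C=41 D=24 E=25] avail[A=15 B=18 C=35 D=19 E=22] open={R1,R4,R5,R6,R7}
Step 10: commit R5 -> on_hand[A=20 B=25 C=41 D=24 E=22] avail[A=15 B=18 C=35 D=19 E=22] open={R1,R4,R6,R7}
Step 11: commit R4 -> on_hand[A=20 B=25 C=35 D=24 E=22] avail[A=15 B=18 C=35 D=19 E=22] open={R1,R6,R7}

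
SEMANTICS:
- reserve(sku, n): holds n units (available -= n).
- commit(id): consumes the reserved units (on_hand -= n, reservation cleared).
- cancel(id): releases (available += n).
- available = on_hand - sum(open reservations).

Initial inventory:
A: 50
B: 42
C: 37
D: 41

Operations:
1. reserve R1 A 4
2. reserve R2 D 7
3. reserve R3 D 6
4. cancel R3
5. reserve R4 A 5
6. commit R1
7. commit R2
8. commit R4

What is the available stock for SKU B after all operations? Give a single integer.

Step 1: reserve R1 A 4 -> on_hand[A=50 B=42 C=37 D=41] avail[A=46 B=42 C=37 D=41] open={R1}
Step 2: reserve R2 D 7 -> on_hand[A=50 B=42 C=37 D=41] avail[A=46 B=42 C=37 D=34] open={R1,R2}
Step 3: reserve R3 D 6 -> on_hand[A=50 B=42 C=37 D=41] avail[A=46 B=42 C=37 D=28] open={R1,R2,R3}
Step 4: cancel R3 -> on_hand[A=50 B=42 C=37 D=41] avail[A=46 B=42 C=37 D=34] open={R1,R2}
Step 5: reserve R4 A 5 -> on_hand[A=50 B=42 C=37 D=41] avail[A=41 B=42 C=37 D=34] open={R1,R2,R4}
Step 6: commit R1 -> on_hand[A=46 B=42 C=37 D=41] avail[A=41 B=42 C=37 D=34] open={R2,R4}
Step 7: commit R2 -> on_hand[A=46 B=42 C=37 D=34] avail[A=41 B=42 C=37 D=34] open={R4}
Step 8: commit R4 -> on_hand[A=41 B=42 C=37 D=34] avail[A=41 B=42 C=37 D=34] open={}
Final available[B] = 42

Answer: 42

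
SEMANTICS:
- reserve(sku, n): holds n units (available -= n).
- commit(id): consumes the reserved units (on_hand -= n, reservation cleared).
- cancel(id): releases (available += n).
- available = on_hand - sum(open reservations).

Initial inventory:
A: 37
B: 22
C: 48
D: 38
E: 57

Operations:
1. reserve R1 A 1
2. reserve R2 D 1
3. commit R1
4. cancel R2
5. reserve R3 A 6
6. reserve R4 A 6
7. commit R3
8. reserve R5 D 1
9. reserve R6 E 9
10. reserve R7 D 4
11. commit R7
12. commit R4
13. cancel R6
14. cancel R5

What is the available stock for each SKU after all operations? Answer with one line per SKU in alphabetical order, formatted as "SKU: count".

Answer: A: 24
B: 22
C: 48
D: 34
E: 57

Derivation:
Step 1: reserve R1 A 1 -> on_hand[A=37 B=22 C=48 D=38 E=57] avail[A=36 B=22 C=48 D=38 E=57] open={R1}
Step 2: reserve R2 D 1 -> on_hand[A=37 B=22 C=48 D=38 E=57] avail[A=36 B=22 C=48 D=37 E=57] open={R1,R2}
Step 3: commit R1 -> on_hand[A=36 B=22 C=48 D=38 E=57] avail[A=36 B=22 C=48 D=37 E=57] open={R2}
Step 4: cancel R2 -> on_hand[A=36 B=22 C=48 D=38 E=57] avail[A=36 B=22 C=48 D=38 E=57] open={}
Step 5: reserve R3 A 6 -> on_hand[A=36 B=22 C=48 D=38 E=57] avail[A=30 B=22 C=48 D=38 E=57] open={R3}
Step 6: reserve R4 A 6 -> on_hand[A=36 B=22 C=48 D=38 E=57] avail[A=24 B=22 C=48 D=38 E=57] open={R3,R4}
Step 7: commit R3 -> on_hand[A=30 B=22 C=48 D=38 E=57] avail[A=24 B=22 C=48 D=38 E=57] open={R4}
Step 8: reserve R5 D 1 -> on_hand[A=30 B=22 C=48 D=38 E=57] avail[A=24 B=22 C=48 D=37 E=57] open={R4,R5}
Step 9: reserve R6 E 9 -> on_hand[A=30 B=22 C=48 D=38 E=57] avail[A=24 B=22 C=48 D=37 E=48] open={R4,R5,R6}
Step 10: reserve R7 D 4 -> on_hand[A=30 B=22 C=48 D=38 E=57] avail[A=24 B=22 C=48 D=33 E=48] open={R4,R5,R6,R7}
Step 11: commit R7 -> on_hand[A=30 B=22 C=48 D=34 E=57] avail[A=24 B=22 C=48 D=33 E=48] open={R4,R5,R6}
Step 12: commit R4 -> on_hand[A=24 B=22 C=48 D=34 E=57] avail[A=24 B=22 C=48 D=33 E=48] open={R5,R6}
Step 13: cancel R6 -> on_hand[A=24 B=22 C=48 D=34 E=57] avail[A=24 B=22 C=48 D=33 E=57] open={R5}
Step 14: cancel R5 -> on_hand[A=24 B=22 C=48 D=34 E=57] avail[A=24 B=22 C=48 D=34 E=57] open={}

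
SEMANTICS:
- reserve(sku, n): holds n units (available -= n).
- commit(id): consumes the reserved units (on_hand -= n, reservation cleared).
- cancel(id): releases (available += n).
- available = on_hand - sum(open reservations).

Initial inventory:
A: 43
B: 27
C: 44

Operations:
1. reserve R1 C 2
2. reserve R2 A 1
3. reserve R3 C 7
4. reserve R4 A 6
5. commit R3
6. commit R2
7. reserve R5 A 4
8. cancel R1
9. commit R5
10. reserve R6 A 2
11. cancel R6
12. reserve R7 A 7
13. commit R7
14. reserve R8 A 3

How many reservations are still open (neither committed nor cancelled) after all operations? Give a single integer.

Step 1: reserve R1 C 2 -> on_hand[A=43 B=27 C=44] avail[A=43 B=27 C=42] open={R1}
Step 2: reserve R2 A 1 -> on_hand[A=43 B=27 C=44] avail[A=42 B=27 C=42] open={R1,R2}
Step 3: reserve R3 C 7 -> on_hand[A=43 B=27 C=44] avail[A=42 B=27 C=35] open={R1,R2,R3}
Step 4: reserve R4 A 6 -> on_hand[A=43 B=27 C=44] avail[A=36 B=27 C=35] open={R1,R2,R3,R4}
Step 5: commit R3 -> on_hand[A=43 B=27 C=37] avail[A=36 B=27 C=35] open={R1,R2,R4}
Step 6: commit R2 -> on_hand[A=42 B=27 C=37] avail[A=36 B=27 C=35] open={R1,R4}
Step 7: reserve R5 A 4 -> on_hand[A=42 B=27 C=37] avail[A=32 B=27 C=35] open={R1,R4,R5}
Step 8: cancel R1 -> on_hand[A=42 B=27 C=37] avail[A=32 B=27 C=37] open={R4,R5}
Step 9: commit R5 -> on_hand[A=38 B=27 C=37] avail[A=32 B=27 C=37] open={R4}
Step 10: reserve R6 A 2 -> on_hand[A=38 B=27 C=37] avail[A=30 B=27 C=37] open={R4,R6}
Step 11: cancel R6 -> on_hand[A=38 B=27 C=37] avail[A=32 B=27 C=37] open={R4}
Step 12: reserve R7 A 7 -> on_hand[A=38 B=27 C=37] avail[A=25 B=27 C=37] open={R4,R7}
Step 13: commit R7 -> on_hand[A=31 B=27 C=37] avail[A=25 B=27 C=37] open={R4}
Step 14: reserve R8 A 3 -> on_hand[A=31 B=27 C=37] avail[A=22 B=27 C=37] open={R4,R8}
Open reservations: ['R4', 'R8'] -> 2

Answer: 2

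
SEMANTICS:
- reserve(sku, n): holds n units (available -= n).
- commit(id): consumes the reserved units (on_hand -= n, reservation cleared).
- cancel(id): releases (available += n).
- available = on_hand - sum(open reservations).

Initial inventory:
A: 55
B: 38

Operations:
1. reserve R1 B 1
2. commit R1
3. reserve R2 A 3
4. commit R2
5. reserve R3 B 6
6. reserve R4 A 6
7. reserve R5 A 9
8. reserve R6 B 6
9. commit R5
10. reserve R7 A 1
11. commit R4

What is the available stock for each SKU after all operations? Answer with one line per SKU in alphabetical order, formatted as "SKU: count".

Answer: A: 36
B: 25

Derivation:
Step 1: reserve R1 B 1 -> on_hand[A=55 B=38] avail[A=55 B=37] open={R1}
Step 2: commit R1 -> on_hand[A=55 B=37] avail[A=55 B=37] open={}
Step 3: reserve R2 A 3 -> on_hand[A=55 B=37] avail[A=52 B=37] open={R2}
Step 4: commit R2 -> on_hand[A=52 B=37] avail[A=52 B=37] open={}
Step 5: reserve R3 B 6 -> on_hand[A=52 B=37] avail[A=52 B=31] open={R3}
Step 6: reserve R4 A 6 -> on_hand[A=52 B=37] avail[A=46 B=31] open={R3,R4}
Step 7: reserve R5 A 9 -> on_hand[A=52 B=37] avail[A=37 B=31] open={R3,R4,R5}
Step 8: reserve R6 B 6 -> on_hand[A=52 B=37] avail[A=37 B=25] open={R3,R4,R5,R6}
Step 9: commit R5 -> on_hand[A=43 B=37] avail[A=37 B=25] open={R3,R4,R6}
Step 10: reserve R7 A 1 -> on_hand[A=43 B=37] avail[A=36 B=25] open={R3,R4,R6,R7}
Step 11: commit R4 -> on_hand[A=37 B=37] avail[A=36 B=25] open={R3,R6,R7}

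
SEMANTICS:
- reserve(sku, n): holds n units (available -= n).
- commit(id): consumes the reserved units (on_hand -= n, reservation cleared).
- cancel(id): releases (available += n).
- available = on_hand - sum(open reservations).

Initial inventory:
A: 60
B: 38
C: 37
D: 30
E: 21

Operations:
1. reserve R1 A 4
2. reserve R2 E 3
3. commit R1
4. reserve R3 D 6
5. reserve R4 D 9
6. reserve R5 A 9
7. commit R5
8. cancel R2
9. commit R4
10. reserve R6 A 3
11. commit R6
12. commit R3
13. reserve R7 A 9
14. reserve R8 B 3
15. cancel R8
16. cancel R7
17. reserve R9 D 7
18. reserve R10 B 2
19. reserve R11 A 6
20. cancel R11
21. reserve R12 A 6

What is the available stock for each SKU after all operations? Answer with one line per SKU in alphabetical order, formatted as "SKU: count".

Step 1: reserve R1 A 4 -> on_hand[A=60 B=38 C=37 D=30 E=21] avail[A=56 B=38 C=37 D=30 E=21] open={R1}
Step 2: reserve R2 E 3 -> on_hand[A=60 B=38 C=37 D=30 E=21] avail[A=56 B=38 C=37 D=30 E=18] open={R1,R2}
Step 3: commit R1 -> on_hand[A=56 B=38 C=37 D=30 E=21] avail[A=56 B=38 C=37 D=30 E=18] open={R2}
Step 4: reserve R3 D 6 -> on_hand[A=56 B=38 C=37 D=30 E=21] avail[A=56 B=38 C=37 D=24 E=18] open={R2,R3}
Step 5: reserve R4 D 9 -> on_hand[A=56 B=38 C=37 D=30 E=21] avail[A=56 B=38 C=37 D=15 E=18] open={R2,R3,R4}
Step 6: reserve R5 A 9 -> on_hand[A=56 B=38 C=37 D=30 E=21] avail[A=47 B=38 C=37 D=15 E=18] open={R2,R3,R4,R5}
Step 7: commit R5 -> on_hand[A=47 B=38 C=37 D=30 E=21] avail[A=47 B=38 C=37 D=15 E=18] open={R2,R3,R4}
Step 8: cancel R2 -> on_hand[A=47 B=38 C=37 D=30 E=21] avail[A=47 B=38 C=37 D=15 E=21] open={R3,R4}
Step 9: commit R4 -> on_hand[A=47 B=38 C=37 D=21 E=21] avail[A=47 B=38 C=37 D=15 E=21] open={R3}
Step 10: reserve R6 A 3 -> on_hand[A=47 B=38 C=37 D=21 E=21] avail[A=44 B=38 C=37 D=15 E=21] open={R3,R6}
Step 11: commit R6 -> on_hand[A=44 B=38 C=37 D=21 E=21] avail[A=44 B=38 C=37 D=15 E=21] open={R3}
Step 12: commit R3 -> on_hand[A=44 B=38 C=37 D=15 E=21] avail[A=44 B=38 C=37 D=15 E=21] open={}
Step 13: reserve R7 A 9 -> on_hand[A=44 B=38 C=37 D=15 E=21] avail[A=35 B=38 C=37 D=15 E=21] open={R7}
Step 14: reserve R8 B 3 -> on_hand[A=44 B=38 C=37 D=15 E=21] avail[A=35 B=35 C=37 D=15 E=21] open={R7,R8}
Step 15: cancel R8 -> on_hand[A=44 B=38 C=37 D=15 E=21] avail[A=35 B=38 C=37 D=15 E=21] open={R7}
Step 16: cancel R7 -> on_hand[A=44 B=38 C=37 D=15 E=21] avail[A=44 B=38 C=37 D=15 E=21] open={}
Step 17: reserve R9 D 7 -> on_hand[A=44 B=38 C=37 D=15 E=21] avail[A=44 B=38 C=37 D=8 E=21] open={R9}
Step 18: reserve R10 B 2 -> on_hand[A=44 B=38 C=37 D=15 E=21] avail[A=44 B=36 C=37 D=8 E=21] open={R10,R9}
Step 19: reserve R11 A 6 -> on_hand[A=44 B=38 C=37 D=15 E=21] avail[A=38 B=36 C=37 D=8 E=21] open={R10,R11,R9}
Step 20: cancel R11 -> on_hand[A=44 B=38 C=37 D=15 E=21] avail[A=44 B=36 C=37 D=8 E=21] open={R10,R9}
Step 21: reserve R12 A 6 -> on_hand[A=44 B=38 C=37 D=15 E=21] avail[A=38 B=36 C=37 D=8 E=21] open={R10,R12,R9}

Answer: A: 38
B: 36
C: 37
D: 8
E: 21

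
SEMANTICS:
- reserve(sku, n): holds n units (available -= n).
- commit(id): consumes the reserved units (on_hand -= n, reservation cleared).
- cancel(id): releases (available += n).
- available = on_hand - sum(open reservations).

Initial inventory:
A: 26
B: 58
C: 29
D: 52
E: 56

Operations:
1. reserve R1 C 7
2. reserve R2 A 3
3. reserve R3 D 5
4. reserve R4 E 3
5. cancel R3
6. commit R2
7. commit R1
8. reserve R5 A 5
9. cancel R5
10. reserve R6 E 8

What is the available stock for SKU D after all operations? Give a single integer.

Step 1: reserve R1 C 7 -> on_hand[A=26 B=58 C=29 D=52 E=56] avail[A=26 B=58 C=22 D=52 E=56] open={R1}
Step 2: reserve R2 A 3 -> on_hand[A=26 B=58 C=29 D=52 E=56] avail[A=23 B=58 C=22 D=52 E=56] open={R1,R2}
Step 3: reserve R3 D 5 -> on_hand[A=26 B=58 C=29 D=52 E=56] avail[A=23 B=58 C=22 D=47 E=56] open={R1,R2,R3}
Step 4: reserve R4 E 3 -> on_hand[A=26 B=58 C=29 D=52 E=56] avail[A=23 B=58 C=22 D=47 E=53] open={R1,R2,R3,R4}
Step 5: cancel R3 -> on_hand[A=26 B=58 C=29 D=52 E=56] avail[A=23 B=58 C=22 D=52 E=53] open={R1,R2,R4}
Step 6: commit R2 -> on_hand[A=23 B=58 C=29 D=52 E=56] avail[A=23 B=58 C=22 D=52 E=53] open={R1,R4}
Step 7: commit R1 -> on_hand[A=23 B=58 C=22 D=52 E=56] avail[A=23 B=58 C=22 D=52 E=53] open={R4}
Step 8: reserve R5 A 5 -> on_hand[A=23 B=58 C=22 D=52 E=56] avail[A=18 B=58 C=22 D=52 E=53] open={R4,R5}
Step 9: cancel R5 -> on_hand[A=23 B=58 C=22 D=52 E=56] avail[A=23 B=58 C=22 D=52 E=53] open={R4}
Step 10: reserve R6 E 8 -> on_hand[A=23 B=58 C=22 D=52 E=56] avail[A=23 B=58 C=22 D=52 E=45] open={R4,R6}
Final available[D] = 52

Answer: 52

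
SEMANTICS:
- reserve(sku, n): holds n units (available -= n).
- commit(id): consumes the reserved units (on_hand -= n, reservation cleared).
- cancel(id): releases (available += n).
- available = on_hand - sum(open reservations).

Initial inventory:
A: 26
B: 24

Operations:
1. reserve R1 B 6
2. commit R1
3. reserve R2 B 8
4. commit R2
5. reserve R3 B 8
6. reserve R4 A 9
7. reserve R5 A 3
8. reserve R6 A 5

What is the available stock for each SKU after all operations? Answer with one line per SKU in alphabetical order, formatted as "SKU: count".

Answer: A: 9
B: 2

Derivation:
Step 1: reserve R1 B 6 -> on_hand[A=26 B=24] avail[A=26 B=18] open={R1}
Step 2: commit R1 -> on_hand[A=26 B=18] avail[A=26 B=18] open={}
Step 3: reserve R2 B 8 -> on_hand[A=26 B=18] avail[A=26 B=10] open={R2}
Step 4: commit R2 -> on_hand[A=26 B=10] avail[A=26 B=10] open={}
Step 5: reserve R3 B 8 -> on_hand[A=26 B=10] avail[A=26 B=2] open={R3}
Step 6: reserve R4 A 9 -> on_hand[A=26 B=10] avail[A=17 B=2] open={R3,R4}
Step 7: reserve R5 A 3 -> on_hand[A=26 B=10] avail[A=14 B=2] open={R3,R4,R5}
Step 8: reserve R6 A 5 -> on_hand[A=26 B=10] avail[A=9 B=2] open={R3,R4,R5,R6}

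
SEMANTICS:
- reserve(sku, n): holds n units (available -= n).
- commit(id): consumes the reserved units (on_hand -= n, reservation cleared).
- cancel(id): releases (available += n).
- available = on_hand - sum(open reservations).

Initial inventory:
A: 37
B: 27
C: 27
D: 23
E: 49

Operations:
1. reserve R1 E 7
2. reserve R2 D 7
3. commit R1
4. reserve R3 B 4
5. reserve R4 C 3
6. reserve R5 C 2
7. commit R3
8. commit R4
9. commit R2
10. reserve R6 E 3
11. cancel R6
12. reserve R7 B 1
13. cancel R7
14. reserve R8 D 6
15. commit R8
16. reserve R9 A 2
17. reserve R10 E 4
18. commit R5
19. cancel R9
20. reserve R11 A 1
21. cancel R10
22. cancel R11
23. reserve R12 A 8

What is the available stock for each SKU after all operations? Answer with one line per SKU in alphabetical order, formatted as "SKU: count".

Answer: A: 29
B: 23
C: 22
D: 10
E: 42

Derivation:
Step 1: reserve R1 E 7 -> on_hand[A=37 B=27 C=27 D=23 E=49] avail[A=37 B=27 C=27 D=23 E=42] open={R1}
Step 2: reserve R2 D 7 -> on_hand[A=37 B=27 C=27 D=23 E=49] avail[A=37 B=27 C=27 D=16 E=42] open={R1,R2}
Step 3: commit R1 -> on_hand[A=37 B=27 C=27 D=23 E=42] avail[A=37 B=27 C=27 D=16 E=42] open={R2}
Step 4: reserve R3 B 4 -> on_hand[A=37 B=27 C=27 D=23 E=42] avail[A=37 B=23 C=27 D=16 E=42] open={R2,R3}
Step 5: reserve R4 C 3 -> on_hand[A=37 B=27 C=27 D=23 E=42] avail[A=37 B=23 C=24 D=16 E=42] open={R2,R3,R4}
Step 6: reserve R5 C 2 -> on_hand[A=37 B=27 C=27 D=23 E=42] avail[A=37 B=23 C=22 D=16 E=42] open={R2,R3,R4,R5}
Step 7: commit R3 -> on_hand[A=37 B=23 C=27 D=23 E=42] avail[A=37 B=23 C=22 D=16 E=42] open={R2,R4,R5}
Step 8: commit R4 -> on_hand[A=37 B=23 C=24 D=23 E=42] avail[A=37 B=23 C=22 D=16 E=42] open={R2,R5}
Step 9: commit R2 -> on_hand[A=37 B=23 C=24 D=16 E=42] avail[A=37 B=23 C=22 D=16 E=42] open={R5}
Step 10: reserve R6 E 3 -> on_hand[A=37 B=23 C=24 D=16 E=42] avail[A=37 B=23 C=22 D=16 E=39] open={R5,R6}
Step 11: cancel R6 -> on_hand[A=37 B=23 C=24 D=16 E=42] avail[A=37 B=23 C=22 D=16 E=42] open={R5}
Step 12: reserve R7 B 1 -> on_hand[A=37 B=23 C=24 D=16 E=42] avail[A=37 B=22 C=22 D=16 E=42] open={R5,R7}
Step 13: cancel R7 -> on_hand[A=37 B=23 C=24 D=16 E=42] avail[A=37 B=23 C=22 D=16 E=42] open={R5}
Step 14: reserve R8 D 6 -> on_hand[A=37 B=23 C=24 D=16 E=42] avail[A=37 B=23 C=22 D=10 E=42] open={R5,R8}
Step 15: commit R8 -> on_hand[A=37 B=23 C=24 D=10 E=42] avail[A=37 B=23 C=22 D=10 E=42] open={R5}
Step 16: reserve R9 A 2 -> on_hand[A=37 B=23 C=24 D=10 E=42] avail[A=35 B=23 C=22 D=10 E=42] open={R5,R9}
Step 17: reserve R10 E 4 -> on_hand[A=37 B=23 C=24 D=10 E=42] avail[A=35 B=23 C=22 D=10 E=38] open={R10,R5,R9}
Step 18: commit R5 -> on_hand[A=37 B=23 C=22 D=10 E=42] avail[A=35 B=23 C=22 D=10 E=38] open={R10,R9}
Step 19: cancel R9 -> on_hand[A=37 B=23 C=22 D=10 E=42] avail[A=37 B=23 C=22 D=10 E=38] open={R10}
Step 20: reserve R11 A 1 -> on_hand[A=37 B=23 C=22 D=10 E=42] avail[A=36 B=23 C=22 D=10 E=38] open={R10,R11}
Step 21: cancel R10 -> on_hand[A=37 B=23 C=22 D=10 E=42] avail[A=36 B=23 C=22 D=10 E=42] open={R11}
Step 22: cancel R11 -> on_hand[A=37 B=23 C=22 D=10 E=42] avail[A=37 B=23 C=22 D=10 E=42] open={}
Step 23: reserve R12 A 8 -> on_hand[A=37 B=23 C=22 D=10 E=42] avail[A=29 B=23 C=22 D=10 E=42] open={R12}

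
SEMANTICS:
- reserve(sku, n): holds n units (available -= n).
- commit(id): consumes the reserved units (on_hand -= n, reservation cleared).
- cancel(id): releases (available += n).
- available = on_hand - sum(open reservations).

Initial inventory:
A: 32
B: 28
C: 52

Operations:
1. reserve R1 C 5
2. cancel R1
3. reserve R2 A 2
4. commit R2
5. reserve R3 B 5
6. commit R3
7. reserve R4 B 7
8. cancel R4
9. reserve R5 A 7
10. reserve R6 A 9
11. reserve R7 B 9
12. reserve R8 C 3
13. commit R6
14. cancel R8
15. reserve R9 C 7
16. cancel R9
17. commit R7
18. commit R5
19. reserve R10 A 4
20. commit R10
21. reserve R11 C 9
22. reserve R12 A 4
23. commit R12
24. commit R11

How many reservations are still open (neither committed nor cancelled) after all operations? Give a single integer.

Step 1: reserve R1 C 5 -> on_hand[A=32 B=28 C=52] avail[A=32 B=28 C=47] open={R1}
Step 2: cancel R1 -> on_hand[A=32 B=28 C=52] avail[A=32 B=28 C=52] open={}
Step 3: reserve R2 A 2 -> on_hand[A=32 B=28 C=52] avail[A=30 B=28 C=52] open={R2}
Step 4: commit R2 -> on_hand[A=30 B=28 C=52] avail[A=30 B=28 C=52] open={}
Step 5: reserve R3 B 5 -> on_hand[A=30 B=28 C=52] avail[A=30 B=23 C=52] open={R3}
Step 6: commit R3 -> on_hand[A=30 B=23 C=52] avail[A=30 B=23 C=52] open={}
Step 7: reserve R4 B 7 -> on_hand[A=30 B=23 C=52] avail[A=30 B=16 C=52] open={R4}
Step 8: cancel R4 -> on_hand[A=30 B=23 C=52] avail[A=30 B=23 C=52] open={}
Step 9: reserve R5 A 7 -> on_hand[A=30 B=23 C=52] avail[A=23 B=23 C=52] open={R5}
Step 10: reserve R6 A 9 -> on_hand[A=30 B=23 C=52] avail[A=14 B=23 C=52] open={R5,R6}
Step 11: reserve R7 B 9 -> on_hand[A=30 B=23 C=52] avail[A=14 B=14 C=52] open={R5,R6,R7}
Step 12: reserve R8 C 3 -> on_hand[A=30 B=23 C=52] avail[A=14 B=14 C=49] open={R5,R6,R7,R8}
Step 13: commit R6 -> on_hand[A=21 B=23 C=52] avail[A=14 B=14 C=49] open={R5,R7,R8}
Step 14: cancel R8 -> on_hand[A=21 B=23 C=52] avail[A=14 B=14 C=52] open={R5,R7}
Step 15: reserve R9 C 7 -> on_hand[A=21 B=23 C=52] avail[A=14 B=14 C=45] open={R5,R7,R9}
Step 16: cancel R9 -> on_hand[A=21 B=23 C=52] avail[A=14 B=14 C=52] open={R5,R7}
Step 17: commit R7 -> on_hand[A=21 B=14 C=52] avail[A=14 B=14 C=52] open={R5}
Step 18: commit R5 -> on_hand[A=14 B=14 C=52] avail[A=14 B=14 C=52] open={}
Step 19: reserve R10 A 4 -> on_hand[A=14 B=14 C=52] avail[A=10 B=14 C=52] open={R10}
Step 20: commit R10 -> on_hand[A=10 B=14 C=52] avail[A=10 B=14 C=52] open={}
Step 21: reserve R11 C 9 -> on_hand[A=10 B=14 C=52] avail[A=10 B=14 C=43] open={R11}
Step 22: reserve R12 A 4 -> on_hand[A=10 B=14 C=52] avail[A=6 B=14 C=43] open={R11,R12}
Step 23: commit R12 -> on_hand[A=6 B=14 C=52] avail[A=6 B=14 C=43] open={R11}
Step 24: commit R11 -> on_hand[A=6 B=14 C=43] avail[A=6 B=14 C=43] open={}
Open reservations: [] -> 0

Answer: 0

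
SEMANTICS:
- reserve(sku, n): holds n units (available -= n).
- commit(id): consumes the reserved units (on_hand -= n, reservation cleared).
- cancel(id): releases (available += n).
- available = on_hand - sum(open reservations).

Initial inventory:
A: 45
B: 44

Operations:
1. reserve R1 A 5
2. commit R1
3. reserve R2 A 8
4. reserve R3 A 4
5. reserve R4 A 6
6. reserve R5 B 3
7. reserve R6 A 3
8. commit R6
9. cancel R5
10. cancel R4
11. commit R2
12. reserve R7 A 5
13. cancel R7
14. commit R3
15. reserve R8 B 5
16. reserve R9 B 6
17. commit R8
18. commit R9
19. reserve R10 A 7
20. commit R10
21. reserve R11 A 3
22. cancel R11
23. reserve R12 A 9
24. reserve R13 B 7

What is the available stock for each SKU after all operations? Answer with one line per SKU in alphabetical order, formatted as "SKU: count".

Answer: A: 9
B: 26

Derivation:
Step 1: reserve R1 A 5 -> on_hand[A=45 B=44] avail[A=40 B=44] open={R1}
Step 2: commit R1 -> on_hand[A=40 B=44] avail[A=40 B=44] open={}
Step 3: reserve R2 A 8 -> on_hand[A=40 B=44] avail[A=32 B=44] open={R2}
Step 4: reserve R3 A 4 -> on_hand[A=40 B=44] avail[A=28 B=44] open={R2,R3}
Step 5: reserve R4 A 6 -> on_hand[A=40 B=44] avail[A=22 B=44] open={R2,R3,R4}
Step 6: reserve R5 B 3 -> on_hand[A=40 B=44] avail[A=22 B=41] open={R2,R3,R4,R5}
Step 7: reserve R6 A 3 -> on_hand[A=40 B=44] avail[A=19 B=41] open={R2,R3,R4,R5,R6}
Step 8: commit R6 -> on_hand[A=37 B=44] avail[A=19 B=41] open={R2,R3,R4,R5}
Step 9: cancel R5 -> on_hand[A=37 B=44] avail[A=19 B=44] open={R2,R3,R4}
Step 10: cancel R4 -> on_hand[A=37 B=44] avail[A=25 B=44] open={R2,R3}
Step 11: commit R2 -> on_hand[A=29 B=44] avail[A=25 B=44] open={R3}
Step 12: reserve R7 A 5 -> on_hand[A=29 B=44] avail[A=20 B=44] open={R3,R7}
Step 13: cancel R7 -> on_hand[A=29 B=44] avail[A=25 B=44] open={R3}
Step 14: commit R3 -> on_hand[A=25 B=44] avail[A=25 B=44] open={}
Step 15: reserve R8 B 5 -> on_hand[A=25 B=44] avail[A=25 B=39] open={R8}
Step 16: reserve R9 B 6 -> on_hand[A=25 B=44] avail[A=25 B=33] open={R8,R9}
Step 17: commit R8 -> on_hand[A=25 B=39] avail[A=25 B=33] open={R9}
Step 18: commit R9 -> on_hand[A=25 B=33] avail[A=25 B=33] open={}
Step 19: reserve R10 A 7 -> on_hand[A=25 B=33] avail[A=18 B=33] open={R10}
Step 20: commit R10 -> on_hand[A=18 B=33] avail[A=18 B=33] open={}
Step 21: reserve R11 A 3 -> on_hand[A=18 B=33] avail[A=15 B=33] open={R11}
Step 22: cancel R11 -> on_hand[A=18 B=33] avail[A=18 B=33] open={}
Step 23: reserve R12 A 9 -> on_hand[A=18 B=33] avail[A=9 B=33] open={R12}
Step 24: reserve R13 B 7 -> on_hand[A=18 B=33] avail[A=9 B=26] open={R12,R13}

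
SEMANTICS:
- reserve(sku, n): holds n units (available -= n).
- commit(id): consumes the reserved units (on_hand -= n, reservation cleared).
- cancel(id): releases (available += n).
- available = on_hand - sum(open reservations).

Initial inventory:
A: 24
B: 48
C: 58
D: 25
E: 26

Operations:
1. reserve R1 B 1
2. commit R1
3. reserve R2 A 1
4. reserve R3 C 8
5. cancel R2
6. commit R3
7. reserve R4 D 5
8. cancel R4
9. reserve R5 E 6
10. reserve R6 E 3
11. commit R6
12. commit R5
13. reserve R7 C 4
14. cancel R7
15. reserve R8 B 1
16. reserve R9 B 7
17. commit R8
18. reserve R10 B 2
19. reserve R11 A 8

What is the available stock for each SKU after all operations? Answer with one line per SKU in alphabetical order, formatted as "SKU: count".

Step 1: reserve R1 B 1 -> on_hand[A=24 B=48 C=58 D=25 E=26] avail[A=24 B=47 C=58 D=25 E=26] open={R1}
Step 2: commit R1 -> on_hand[A=24 B=47 C=58 D=25 E=26] avail[A=24 B=47 C=58 D=25 E=26] open={}
Step 3: reserve R2 A 1 -> on_hand[A=24 B=47 C=58 D=25 E=26] avail[A=23 B=47 C=58 D=25 E=26] open={R2}
Step 4: reserve R3 C 8 -> on_hand[A=24 B=47 C=58 D=25 E=26] avail[A=23 B=47 C=50 D=25 E=26] open={R2,R3}
Step 5: cancel R2 -> on_hand[A=24 B=47 C=58 D=25 E=26] avail[A=24 B=47 C=50 D=25 E=26] open={R3}
Step 6: commit R3 -> on_hand[A=24 B=47 C=50 D=25 E=26] avail[A=24 B=47 C=50 D=25 E=26] open={}
Step 7: reserve R4 D 5 -> on_hand[A=24 B=47 C=50 D=25 E=26] avail[A=24 B=47 C=50 D=20 E=26] open={R4}
Step 8: cancel R4 -> on_hand[A=24 B=47 C=50 D=25 E=26] avail[A=24 B=47 C=50 D=25 E=26] open={}
Step 9: reserve R5 E 6 -> on_hand[A=24 B=47 C=50 D=25 E=26] avail[A=24 B=47 C=50 D=25 E=20] open={R5}
Step 10: reserve R6 E 3 -> on_hand[A=24 B=47 C=50 D=25 E=26] avail[A=24 B=47 C=50 D=25 E=17] open={R5,R6}
Step 11: commit R6 -> on_hand[A=24 B=47 C=50 D=25 E=23] avail[A=24 B=47 C=50 D=25 E=17] open={R5}
Step 12: commit R5 -> on_hand[A=24 B=47 C=50 D=25 E=17] avail[A=24 B=47 C=50 D=25 E=17] open={}
Step 13: reserve R7 C 4 -> on_hand[A=24 B=47 C=50 D=25 E=17] avail[A=24 B=47 C=46 D=25 E=17] open={R7}
Step 14: cancel R7 -> on_hand[A=24 B=47 C=50 D=25 E=17] avail[A=24 B=47 C=50 D=25 E=17] open={}
Step 15: reserve R8 B 1 -> on_hand[A=24 B=47 C=50 D=25 E=17] avail[A=24 B=46 C=50 D=25 E=17] open={R8}
Step 16: reserve R9 B 7 -> on_hand[A=24 B=47 C=50 D=25 E=17] avail[A=24 B=39 C=50 D=25 E=17] open={R8,R9}
Step 17: commit R8 -> on_hand[A=24 B=46 C=50 D=25 E=17] avail[A=24 B=39 C=50 D=25 E=17] open={R9}
Step 18: reserve R10 B 2 -> on_hand[A=24 B=46 C=50 D=25 E=17] avail[A=24 B=37 C=50 D=25 E=17] open={R10,R9}
Step 19: reserve R11 A 8 -> on_hand[A=24 B=46 C=50 D=25 E=17] avail[A=16 B=37 C=50 D=25 E=17] open={R10,R11,R9}

Answer: A: 16
B: 37
C: 50
D: 25
E: 17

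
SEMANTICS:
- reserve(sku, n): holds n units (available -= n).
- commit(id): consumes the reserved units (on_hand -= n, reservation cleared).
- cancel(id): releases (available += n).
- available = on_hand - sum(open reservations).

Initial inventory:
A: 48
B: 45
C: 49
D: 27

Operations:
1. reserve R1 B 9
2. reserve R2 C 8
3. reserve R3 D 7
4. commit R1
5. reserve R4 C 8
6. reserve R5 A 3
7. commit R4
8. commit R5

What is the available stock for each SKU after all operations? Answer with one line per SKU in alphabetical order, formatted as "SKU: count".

Answer: A: 45
B: 36
C: 33
D: 20

Derivation:
Step 1: reserve R1 B 9 -> on_hand[A=48 B=45 C=49 D=27] avail[A=48 B=36 C=49 D=27] open={R1}
Step 2: reserve R2 C 8 -> on_hand[A=48 B=45 C=49 D=27] avail[A=48 B=36 C=41 D=27] open={R1,R2}
Step 3: reserve R3 D 7 -> on_hand[A=48 B=45 C=49 D=27] avail[A=48 B=36 C=41 D=20] open={R1,R2,R3}
Step 4: commit R1 -> on_hand[A=48 B=36 C=49 D=27] avail[A=48 B=36 C=41 D=20] open={R2,R3}
Step 5: reserve R4 C 8 -> on_hand[A=48 B=36 C=49 D=27] avail[A=48 B=36 C=33 D=20] open={R2,R3,R4}
Step 6: reserve R5 A 3 -> on_hand[A=48 B=36 C=49 D=27] avail[A=45 B=36 C=33 D=20] open={R2,R3,R4,R5}
Step 7: commit R4 -> on_hand[A=48 B=36 C=41 D=27] avail[A=45 B=36 C=33 D=20] open={R2,R3,R5}
Step 8: commit R5 -> on_hand[A=45 B=36 C=41 D=27] avail[A=45 B=36 C=33 D=20] open={R2,R3}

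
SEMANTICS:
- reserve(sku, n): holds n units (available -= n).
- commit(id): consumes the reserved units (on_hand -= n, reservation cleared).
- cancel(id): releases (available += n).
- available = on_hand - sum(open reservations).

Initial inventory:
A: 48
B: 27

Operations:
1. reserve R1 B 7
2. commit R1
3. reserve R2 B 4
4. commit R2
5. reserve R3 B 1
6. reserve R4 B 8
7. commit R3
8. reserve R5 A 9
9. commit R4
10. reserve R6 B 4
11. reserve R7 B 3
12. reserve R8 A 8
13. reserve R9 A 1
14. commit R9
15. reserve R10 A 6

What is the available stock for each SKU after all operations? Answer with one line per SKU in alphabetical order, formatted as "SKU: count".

Answer: A: 24
B: 0

Derivation:
Step 1: reserve R1 B 7 -> on_hand[A=48 B=27] avail[A=48 B=20] open={R1}
Step 2: commit R1 -> on_hand[A=48 B=20] avail[A=48 B=20] open={}
Step 3: reserve R2 B 4 -> on_hand[A=48 B=20] avail[A=48 B=16] open={R2}
Step 4: commit R2 -> on_hand[A=48 B=16] avail[A=48 B=16] open={}
Step 5: reserve R3 B 1 -> on_hand[A=48 B=16] avail[A=48 B=15] open={R3}
Step 6: reserve R4 B 8 -> on_hand[A=48 B=16] avail[A=48 B=7] open={R3,R4}
Step 7: commit R3 -> on_hand[A=48 B=15] avail[A=48 B=7] open={R4}
Step 8: reserve R5 A 9 -> on_hand[A=48 B=15] avail[A=39 B=7] open={R4,R5}
Step 9: commit R4 -> on_hand[A=48 B=7] avail[A=39 B=7] open={R5}
Step 10: reserve R6 B 4 -> on_hand[A=48 B=7] avail[A=39 B=3] open={R5,R6}
Step 11: reserve R7 B 3 -> on_hand[A=48 B=7] avail[A=39 B=0] open={R5,R6,R7}
Step 12: reserve R8 A 8 -> on_hand[A=48 B=7] avail[A=31 B=0] open={R5,R6,R7,R8}
Step 13: reserve R9 A 1 -> on_hand[A=48 B=7] avail[A=30 B=0] open={R5,R6,R7,R8,R9}
Step 14: commit R9 -> on_hand[A=47 B=7] avail[A=30 B=0] open={R5,R6,R7,R8}
Step 15: reserve R10 A 6 -> on_hand[A=47 B=7] avail[A=24 B=0] open={R10,R5,R6,R7,R8}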